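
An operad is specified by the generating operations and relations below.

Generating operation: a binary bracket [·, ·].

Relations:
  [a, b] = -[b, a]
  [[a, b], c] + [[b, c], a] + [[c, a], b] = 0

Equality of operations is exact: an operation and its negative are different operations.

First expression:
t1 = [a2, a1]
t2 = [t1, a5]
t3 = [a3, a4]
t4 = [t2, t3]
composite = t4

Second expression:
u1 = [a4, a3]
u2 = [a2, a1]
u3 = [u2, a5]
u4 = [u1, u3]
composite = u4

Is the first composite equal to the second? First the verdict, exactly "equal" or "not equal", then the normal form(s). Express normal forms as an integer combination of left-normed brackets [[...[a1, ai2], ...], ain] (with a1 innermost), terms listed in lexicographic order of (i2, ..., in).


equal — both sides give -[[[[a1, a2], a5], a3], a4] + [[[[a1, a2], a5], a4], a3]

In normal form, the first expression is -[[[[a1, a2], a5], a3], a4] + [[[[a1, a2], a5], a4], a3]
In normal form, the second expression is -[[[[a1, a2], a5], a3], a4] + [[[[a1, a2], a5], a4], a3]
The normal forms match — equal.


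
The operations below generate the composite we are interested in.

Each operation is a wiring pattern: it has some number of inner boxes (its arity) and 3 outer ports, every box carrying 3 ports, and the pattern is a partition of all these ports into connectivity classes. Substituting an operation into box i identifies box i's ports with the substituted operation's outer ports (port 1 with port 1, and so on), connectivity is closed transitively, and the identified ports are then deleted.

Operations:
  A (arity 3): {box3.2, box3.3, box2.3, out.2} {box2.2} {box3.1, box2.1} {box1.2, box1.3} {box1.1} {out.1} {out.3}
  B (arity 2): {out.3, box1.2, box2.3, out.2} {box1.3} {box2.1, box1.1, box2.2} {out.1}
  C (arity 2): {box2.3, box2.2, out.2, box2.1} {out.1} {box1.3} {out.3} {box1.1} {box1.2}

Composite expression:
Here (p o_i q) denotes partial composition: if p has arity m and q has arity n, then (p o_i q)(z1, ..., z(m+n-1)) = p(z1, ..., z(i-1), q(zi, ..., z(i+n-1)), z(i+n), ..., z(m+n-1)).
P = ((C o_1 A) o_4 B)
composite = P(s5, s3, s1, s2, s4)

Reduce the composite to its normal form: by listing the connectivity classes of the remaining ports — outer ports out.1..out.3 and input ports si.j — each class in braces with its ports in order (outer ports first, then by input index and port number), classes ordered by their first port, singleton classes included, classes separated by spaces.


{out.1} {out.2, s2.2, s4.3} {out.3} {s1.1, s3.1} {s1.2, s1.3, s3.3} {s2.1, s4.1, s4.2} {s2.3} {s3.2} {s5.1} {s5.2, s5.3}

After gluing at C, chains via deleted ports link the s-ports.
composing A on (s5, s3, s1), with out.j its own outer ports: {out.1} {out.2, s1.2, s1.3, s3.3} {out.3} {s1.1, s3.1} {s3.2} {s5.1} {s5.2, s5.3}
composing B on (s2, s4), with out.j its own outer ports: {out.1} {out.2, out.3, s2.2, s4.3} {s2.1, s4.1, s4.2} {s2.3}
composing C on (s5, s3, s1, s2, s4), with out.j its own outer ports: {out.1} {out.2, s2.2, s4.3} {out.3} {s1.1, s3.1} {s1.2, s1.3, s3.3} {s2.1, s4.1, s4.2} {s2.3} {s3.2} {s5.1} {s5.2, s5.3}


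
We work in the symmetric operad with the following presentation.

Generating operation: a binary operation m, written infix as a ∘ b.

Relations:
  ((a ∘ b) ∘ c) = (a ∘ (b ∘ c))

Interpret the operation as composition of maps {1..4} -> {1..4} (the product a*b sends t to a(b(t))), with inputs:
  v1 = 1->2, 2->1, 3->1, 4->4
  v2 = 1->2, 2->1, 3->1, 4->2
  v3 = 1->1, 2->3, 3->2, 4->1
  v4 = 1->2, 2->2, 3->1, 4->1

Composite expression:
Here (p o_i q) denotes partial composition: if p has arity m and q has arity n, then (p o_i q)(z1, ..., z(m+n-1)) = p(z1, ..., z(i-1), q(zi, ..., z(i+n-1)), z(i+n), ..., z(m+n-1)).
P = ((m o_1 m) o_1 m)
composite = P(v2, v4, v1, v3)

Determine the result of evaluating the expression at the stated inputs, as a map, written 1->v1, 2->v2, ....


(v2 ∘ v4) = 1->1, 2->1, 3->2, 4->2
((v2 ∘ v4) ∘ v1) = 1->1, 2->1, 3->1, 4->2
(((v2 ∘ v4) ∘ v1) ∘ v3) = 1->1, 2->1, 3->1, 4->1

1->1, 2->1, 3->1, 4->1


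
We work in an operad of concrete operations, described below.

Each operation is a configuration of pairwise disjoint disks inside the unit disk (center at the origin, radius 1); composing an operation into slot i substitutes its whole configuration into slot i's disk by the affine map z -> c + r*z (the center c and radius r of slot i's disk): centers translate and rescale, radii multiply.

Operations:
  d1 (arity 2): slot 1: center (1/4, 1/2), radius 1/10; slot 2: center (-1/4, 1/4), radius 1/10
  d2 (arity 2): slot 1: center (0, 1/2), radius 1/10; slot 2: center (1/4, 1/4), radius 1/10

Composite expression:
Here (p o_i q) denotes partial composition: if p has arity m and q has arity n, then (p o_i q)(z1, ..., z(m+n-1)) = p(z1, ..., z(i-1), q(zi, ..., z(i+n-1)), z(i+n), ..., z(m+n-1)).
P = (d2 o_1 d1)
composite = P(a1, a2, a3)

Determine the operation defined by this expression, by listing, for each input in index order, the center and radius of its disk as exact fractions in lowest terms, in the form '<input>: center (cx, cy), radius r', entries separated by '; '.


a1: center (1/40, 11/20), radius 1/100; a2: center (-1/40, 21/40), radius 1/100; a3: center (1/4, 1/4), radius 1/10

Only the slot chain above each a matters under d2; compose those maps.
a1: after 2 affine steps, its disk has center (1/40, 11/20), radius 1/100
a2: after 2 affine steps, its disk has center (-1/40, 21/40), radius 1/100
a3: after 1 affine step, its disk has center (1/4, 1/4), radius 1/10


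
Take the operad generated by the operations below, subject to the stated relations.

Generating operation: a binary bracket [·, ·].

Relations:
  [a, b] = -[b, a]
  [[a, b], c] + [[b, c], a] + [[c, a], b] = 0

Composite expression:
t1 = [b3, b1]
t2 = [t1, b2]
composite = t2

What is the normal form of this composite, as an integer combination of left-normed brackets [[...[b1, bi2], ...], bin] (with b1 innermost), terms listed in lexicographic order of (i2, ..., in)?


-[[b1, b3], b2]


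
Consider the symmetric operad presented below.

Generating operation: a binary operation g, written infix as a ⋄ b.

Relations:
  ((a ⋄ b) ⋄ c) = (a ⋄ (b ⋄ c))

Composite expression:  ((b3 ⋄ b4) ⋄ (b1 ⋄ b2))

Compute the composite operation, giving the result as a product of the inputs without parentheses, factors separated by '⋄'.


Under associativity of g, the answer is the b's in reading order.
(b3 ⋄ b4) collapses to b3 ⋄ b4
(b1 ⋄ b2) collapses to b1 ⋄ b2
((b3 ⋄ b4) ⋄ (b1 ⋄ b2)) collapses to b3 ⋄ b4 ⋄ b1 ⋄ b2

b3 ⋄ b4 ⋄ b1 ⋄ b2


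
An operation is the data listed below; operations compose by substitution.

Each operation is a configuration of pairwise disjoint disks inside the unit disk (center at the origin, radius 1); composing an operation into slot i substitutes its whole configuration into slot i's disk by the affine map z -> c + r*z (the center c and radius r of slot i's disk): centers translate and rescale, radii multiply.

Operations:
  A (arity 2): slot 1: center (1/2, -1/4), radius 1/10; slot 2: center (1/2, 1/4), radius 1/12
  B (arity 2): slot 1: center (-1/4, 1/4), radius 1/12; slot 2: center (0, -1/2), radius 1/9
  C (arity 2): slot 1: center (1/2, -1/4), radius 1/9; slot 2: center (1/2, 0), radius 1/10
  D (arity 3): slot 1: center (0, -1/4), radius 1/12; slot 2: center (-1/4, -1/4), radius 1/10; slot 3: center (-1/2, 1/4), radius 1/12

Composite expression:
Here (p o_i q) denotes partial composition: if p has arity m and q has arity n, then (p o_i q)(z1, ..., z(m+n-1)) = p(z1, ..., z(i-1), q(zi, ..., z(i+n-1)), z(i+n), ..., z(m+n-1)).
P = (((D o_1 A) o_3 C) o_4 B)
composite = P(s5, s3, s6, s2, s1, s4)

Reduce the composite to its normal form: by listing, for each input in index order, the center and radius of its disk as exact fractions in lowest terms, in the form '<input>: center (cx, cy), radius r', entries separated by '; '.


s1: center (-1/5, -51/200), radius 1/900; s2: center (-81/400, -99/400), radius 1/1200; s3: center (1/24, -11/48), radius 1/144; s4: center (-1/2, 1/4), radius 1/12; s5: center (1/24, -13/48), radius 1/120; s6: center (-1/5, -11/40), radius 1/90


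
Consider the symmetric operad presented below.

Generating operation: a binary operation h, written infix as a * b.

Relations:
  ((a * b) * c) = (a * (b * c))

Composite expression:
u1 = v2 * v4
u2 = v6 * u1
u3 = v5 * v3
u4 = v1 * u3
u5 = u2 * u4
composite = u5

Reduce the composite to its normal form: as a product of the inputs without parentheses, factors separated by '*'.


Associativity of h dissolves the nesting; only the v-input order survives.
(v2 * v4) unparenthesizes to v2 * v4
(v6 * (v2 * v4)) unparenthesizes to v6 * v2 * v4
(v5 * v3) unparenthesizes to v5 * v3
(v1 * (v5 * v3)) unparenthesizes to v1 * v5 * v3
((v6 * (v2 * v4)) * (v1 * (v5 * v3))) unparenthesizes to v6 * v2 * v4 * v1 * v5 * v3

v6 * v2 * v4 * v1 * v5 * v3


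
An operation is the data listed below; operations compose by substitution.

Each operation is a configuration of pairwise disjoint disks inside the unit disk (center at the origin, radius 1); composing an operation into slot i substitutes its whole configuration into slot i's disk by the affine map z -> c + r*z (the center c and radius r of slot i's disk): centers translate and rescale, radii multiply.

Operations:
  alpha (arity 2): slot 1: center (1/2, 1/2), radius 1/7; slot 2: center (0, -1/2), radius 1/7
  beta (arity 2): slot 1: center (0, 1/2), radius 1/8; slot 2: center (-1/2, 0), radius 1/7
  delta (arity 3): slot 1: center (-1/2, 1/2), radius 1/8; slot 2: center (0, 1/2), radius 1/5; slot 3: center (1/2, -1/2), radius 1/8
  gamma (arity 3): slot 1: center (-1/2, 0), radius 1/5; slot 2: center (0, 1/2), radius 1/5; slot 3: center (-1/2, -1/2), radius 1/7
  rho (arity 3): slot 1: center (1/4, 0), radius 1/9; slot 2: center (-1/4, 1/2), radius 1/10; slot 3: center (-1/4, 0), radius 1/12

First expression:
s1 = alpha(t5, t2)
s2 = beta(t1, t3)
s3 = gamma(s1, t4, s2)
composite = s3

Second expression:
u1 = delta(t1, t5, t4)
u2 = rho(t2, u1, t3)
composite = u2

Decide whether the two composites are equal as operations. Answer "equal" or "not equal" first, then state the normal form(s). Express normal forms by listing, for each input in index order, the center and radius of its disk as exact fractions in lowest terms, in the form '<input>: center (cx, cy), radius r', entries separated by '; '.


not equal — first t1: center (-1/2, -3/7), radius 1/56; t2: center (-1/2, -1/10), radius 1/35; t3: center (-4/7, -1/2), radius 1/49; t4: center (0, 1/2), radius 1/5; t5: center (-2/5, 1/10), radius 1/35, second t1: center (-3/10, 11/20), radius 1/80; t2: center (1/4, 0), radius 1/9; t3: center (-1/4, 0), radius 1/12; t4: center (-1/5, 9/20), radius 1/80; t5: center (-1/4, 11/20), radius 1/50

The first composite normalizes to t1: center (-1/2, -3/7), radius 1/56; t2: center (-1/2, -1/10), radius 1/35; t3: center (-4/7, -1/2), radius 1/49; t4: center (0, 1/2), radius 1/5; t5: center (-2/5, 1/10), radius 1/35
The second composite normalizes to t1: center (-3/10, 11/20), radius 1/80; t2: center (1/4, 0), radius 1/9; t3: center (-1/4, 0), radius 1/12; t4: center (-1/5, 9/20), radius 1/80; t5: center (-1/4, 11/20), radius 1/50
Different reductions; not equal.


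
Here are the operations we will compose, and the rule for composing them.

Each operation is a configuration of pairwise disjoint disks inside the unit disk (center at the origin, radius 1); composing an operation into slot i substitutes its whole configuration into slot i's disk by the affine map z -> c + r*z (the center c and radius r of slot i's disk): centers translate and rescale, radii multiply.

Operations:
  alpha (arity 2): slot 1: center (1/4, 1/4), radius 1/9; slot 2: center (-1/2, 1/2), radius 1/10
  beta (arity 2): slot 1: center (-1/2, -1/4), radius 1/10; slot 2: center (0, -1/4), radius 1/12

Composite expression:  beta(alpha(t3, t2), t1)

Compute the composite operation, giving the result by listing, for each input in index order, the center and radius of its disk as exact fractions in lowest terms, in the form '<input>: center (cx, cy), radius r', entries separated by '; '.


Follow each t-input down from beta: c' goes to c + r*c', radius to r*r'.
for t3, the 2-step affine chain lands on center (-19/40, -9/40), radius 1/90
for t2, the 2-step affine chain lands on center (-11/20, -1/5), radius 1/100
for t1, the 1-step affine chain lands on center (0, -1/4), radius 1/12

t1: center (0, -1/4), radius 1/12; t2: center (-11/20, -1/5), radius 1/100; t3: center (-19/40, -9/40), radius 1/90


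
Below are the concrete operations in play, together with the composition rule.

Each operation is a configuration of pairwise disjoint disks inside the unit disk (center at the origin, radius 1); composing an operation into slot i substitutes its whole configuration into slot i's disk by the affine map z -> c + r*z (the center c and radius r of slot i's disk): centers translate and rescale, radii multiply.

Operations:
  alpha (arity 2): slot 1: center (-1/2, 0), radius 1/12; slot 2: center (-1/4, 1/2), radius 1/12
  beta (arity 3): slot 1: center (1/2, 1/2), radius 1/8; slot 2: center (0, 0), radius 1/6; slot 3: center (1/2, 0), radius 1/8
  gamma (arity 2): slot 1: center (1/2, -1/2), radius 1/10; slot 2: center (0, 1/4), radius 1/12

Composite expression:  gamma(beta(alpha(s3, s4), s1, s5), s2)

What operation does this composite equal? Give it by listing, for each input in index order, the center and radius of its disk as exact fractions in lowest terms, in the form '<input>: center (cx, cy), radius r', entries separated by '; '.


Each s-disk chains the slot maps above it in gamma; radii multiply.
input s3: composing its 3 substitution steps yields center (87/160, -9/20), radius 1/960
input s4: composing its 3 substitution steps yields center (35/64, -71/160), radius 1/960
input s1: composing its 2 substitution steps yields center (1/2, -1/2), radius 1/60
input s5: composing its 2 substitution steps yields center (11/20, -1/2), radius 1/80
input s2: composing its 1 substitution step yields center (0, 1/4), radius 1/12

s1: center (1/2, -1/2), radius 1/60; s2: center (0, 1/4), radius 1/12; s3: center (87/160, -9/20), radius 1/960; s4: center (35/64, -71/160), radius 1/960; s5: center (11/20, -1/2), radius 1/80


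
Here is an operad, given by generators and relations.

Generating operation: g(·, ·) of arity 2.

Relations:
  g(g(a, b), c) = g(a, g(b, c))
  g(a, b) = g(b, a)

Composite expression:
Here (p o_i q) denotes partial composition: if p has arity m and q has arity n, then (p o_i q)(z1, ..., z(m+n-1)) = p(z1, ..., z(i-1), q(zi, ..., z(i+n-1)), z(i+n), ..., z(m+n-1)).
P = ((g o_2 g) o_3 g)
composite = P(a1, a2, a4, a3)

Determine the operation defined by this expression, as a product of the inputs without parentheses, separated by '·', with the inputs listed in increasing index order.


a1 · a2 · a3 · a4


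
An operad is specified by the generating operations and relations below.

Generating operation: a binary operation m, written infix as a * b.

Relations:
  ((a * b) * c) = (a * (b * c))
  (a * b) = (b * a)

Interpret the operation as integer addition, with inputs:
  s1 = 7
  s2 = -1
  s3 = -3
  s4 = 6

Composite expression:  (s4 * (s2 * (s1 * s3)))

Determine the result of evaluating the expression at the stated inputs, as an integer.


(s1 * s3) = 4
(s2 * (s1 * s3)) = 3
(s4 * (s2 * (s1 * s3))) = 9

9


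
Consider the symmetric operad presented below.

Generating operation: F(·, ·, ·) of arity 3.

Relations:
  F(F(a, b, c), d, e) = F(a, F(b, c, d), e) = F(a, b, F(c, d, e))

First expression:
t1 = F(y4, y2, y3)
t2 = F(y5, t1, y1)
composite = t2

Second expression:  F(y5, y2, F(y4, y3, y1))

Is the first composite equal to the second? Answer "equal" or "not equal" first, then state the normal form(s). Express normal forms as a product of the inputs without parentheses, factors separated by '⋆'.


not equal — first y5 ⋆ y4 ⋆ y2 ⋆ y3 ⋆ y1, second y5 ⋆ y2 ⋆ y4 ⋆ y3 ⋆ y1

The first expression, normalized: y5 ⋆ y4 ⋆ y2 ⋆ y3 ⋆ y1
The second expression, normalized: y5 ⋆ y2 ⋆ y4 ⋆ y3 ⋆ y1
The normal forms differ: not equal.


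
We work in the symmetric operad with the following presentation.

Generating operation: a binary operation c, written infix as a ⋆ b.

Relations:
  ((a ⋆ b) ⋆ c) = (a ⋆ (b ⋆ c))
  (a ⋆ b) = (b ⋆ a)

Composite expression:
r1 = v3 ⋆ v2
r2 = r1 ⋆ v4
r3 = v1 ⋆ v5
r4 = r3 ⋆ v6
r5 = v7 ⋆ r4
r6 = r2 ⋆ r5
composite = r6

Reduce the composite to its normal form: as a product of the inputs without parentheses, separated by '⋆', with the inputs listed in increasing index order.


v1 ⋆ v2 ⋆ v3 ⋆ v4 ⋆ v5 ⋆ v6 ⋆ v7

Reordering under c is free, so list the v-inputs canonically.
(v3 ⋆ v2) reduces to v3 ⋆ v2
((v3 ⋆ v2) ⋆ v4) reduces to v3 ⋆ v2 ⋆ v4
(v1 ⋆ v5) reduces to v1 ⋆ v5
((v1 ⋆ v5) ⋆ v6) reduces to v1 ⋆ v5 ⋆ v6
(v7 ⋆ ((v1 ⋆ v5) ⋆ v6)) reduces to v7 ⋆ v1 ⋆ v5 ⋆ v6
(((v3 ⋆ v2) ⋆ v4) ⋆ (v7 ⋆ ((v1 ⋆ v5) ⋆ v6))) reduces to v3 ⋆ v2 ⋆ v4 ⋆ v7 ⋆ v1 ⋆ v5 ⋆ v6
sorting the factors by input index: v1 ⋆ v2 ⋆ v3 ⋆ v4 ⋆ v5 ⋆ v6 ⋆ v7


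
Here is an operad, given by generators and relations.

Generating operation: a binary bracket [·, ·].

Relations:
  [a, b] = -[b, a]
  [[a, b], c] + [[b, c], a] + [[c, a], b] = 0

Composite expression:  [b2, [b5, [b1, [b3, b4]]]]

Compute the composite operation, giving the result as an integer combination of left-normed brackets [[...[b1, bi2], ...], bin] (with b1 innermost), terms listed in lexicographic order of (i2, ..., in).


Expand each bracket as ab - ba; the b1-initial words give the coefficients.
Composite bracket: [b2, [b5, [b1, [b3, b4]]]]
Expanding via [a, b] = ab - ba: 16 signed words (2^4 = 16).
Keep just the words that open with b1:
  from b1b3b4b5b2, sign +1: term +[[[[b1, b3], b4], b5], b2]
  from b1b4b3b5b2, sign -1: term -[[[[b1, b4], b3], b5], b2]

[[[[b1, b3], b4], b5], b2] - [[[[b1, b4], b3], b5], b2]


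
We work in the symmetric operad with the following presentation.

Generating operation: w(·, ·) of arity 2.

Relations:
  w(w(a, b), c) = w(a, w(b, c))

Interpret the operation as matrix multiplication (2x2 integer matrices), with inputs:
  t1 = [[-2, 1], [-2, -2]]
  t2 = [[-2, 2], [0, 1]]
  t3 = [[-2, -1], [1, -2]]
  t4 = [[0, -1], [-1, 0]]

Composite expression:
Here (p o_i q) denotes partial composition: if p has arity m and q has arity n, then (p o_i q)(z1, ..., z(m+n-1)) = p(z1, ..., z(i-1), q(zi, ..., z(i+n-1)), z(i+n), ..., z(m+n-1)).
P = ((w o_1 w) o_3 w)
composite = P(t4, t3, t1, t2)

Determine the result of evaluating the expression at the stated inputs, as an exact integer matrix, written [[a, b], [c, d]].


w(t4, t3) = [[-1, 2], [2, 1]]
w(t1, t2) = [[4, -3], [4, -6]]
w(w(t4, t3), w(t1, t2)) = [[4, -9], [12, -12]]

[[4, -9], [12, -12]]


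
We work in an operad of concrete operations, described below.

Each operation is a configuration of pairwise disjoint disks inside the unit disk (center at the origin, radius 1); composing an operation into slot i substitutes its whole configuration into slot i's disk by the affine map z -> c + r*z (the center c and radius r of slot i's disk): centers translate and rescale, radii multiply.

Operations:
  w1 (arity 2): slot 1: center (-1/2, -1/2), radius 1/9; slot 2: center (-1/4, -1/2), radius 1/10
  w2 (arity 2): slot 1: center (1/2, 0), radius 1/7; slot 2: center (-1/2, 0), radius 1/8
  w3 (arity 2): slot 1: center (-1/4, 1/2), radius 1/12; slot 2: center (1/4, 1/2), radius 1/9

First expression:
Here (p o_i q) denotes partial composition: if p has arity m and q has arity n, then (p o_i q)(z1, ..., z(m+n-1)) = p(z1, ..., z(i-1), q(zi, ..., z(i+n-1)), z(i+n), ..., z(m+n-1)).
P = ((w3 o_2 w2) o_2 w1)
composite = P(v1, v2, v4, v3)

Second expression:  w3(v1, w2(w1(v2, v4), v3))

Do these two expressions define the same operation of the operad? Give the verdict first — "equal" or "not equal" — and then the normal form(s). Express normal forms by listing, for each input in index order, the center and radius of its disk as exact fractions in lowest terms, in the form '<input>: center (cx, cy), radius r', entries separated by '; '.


The first composite normalizes to v1: center (-1/4, 1/2), radius 1/12; v2: center (25/84, 31/63), radius 1/567; v3: center (7/36, 1/2), radius 1/72; v4: center (19/63, 31/63), radius 1/630
The second composite normalizes to v1: center (-1/4, 1/2), radius 1/12; v2: center (25/84, 31/63), radius 1/567; v3: center (7/36, 1/2), radius 1/72; v4: center (19/63, 31/63), radius 1/630
Same normal form: equal.

equal — both sides give v1: center (-1/4, 1/2), radius 1/12; v2: center (25/84, 31/63), radius 1/567; v3: center (7/36, 1/2), radius 1/72; v4: center (19/63, 31/63), radius 1/630


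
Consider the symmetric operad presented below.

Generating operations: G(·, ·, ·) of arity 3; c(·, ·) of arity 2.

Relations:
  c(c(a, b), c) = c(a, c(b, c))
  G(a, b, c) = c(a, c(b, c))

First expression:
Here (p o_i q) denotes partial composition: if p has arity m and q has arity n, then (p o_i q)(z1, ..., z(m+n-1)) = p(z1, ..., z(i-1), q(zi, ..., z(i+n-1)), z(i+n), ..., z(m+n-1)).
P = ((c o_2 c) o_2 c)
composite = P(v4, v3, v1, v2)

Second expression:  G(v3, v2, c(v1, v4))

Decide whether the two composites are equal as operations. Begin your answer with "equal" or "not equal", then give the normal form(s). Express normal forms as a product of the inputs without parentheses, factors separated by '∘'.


not equal; the first gives v4 ∘ v3 ∘ v1 ∘ v2 and the second v3 ∘ v2 ∘ v1 ∘ v4

The first expression, normalized: v4 ∘ v3 ∘ v1 ∘ v2
The second expression, normalized: v3 ∘ v2 ∘ v1 ∘ v4
Different reductions; not equal.


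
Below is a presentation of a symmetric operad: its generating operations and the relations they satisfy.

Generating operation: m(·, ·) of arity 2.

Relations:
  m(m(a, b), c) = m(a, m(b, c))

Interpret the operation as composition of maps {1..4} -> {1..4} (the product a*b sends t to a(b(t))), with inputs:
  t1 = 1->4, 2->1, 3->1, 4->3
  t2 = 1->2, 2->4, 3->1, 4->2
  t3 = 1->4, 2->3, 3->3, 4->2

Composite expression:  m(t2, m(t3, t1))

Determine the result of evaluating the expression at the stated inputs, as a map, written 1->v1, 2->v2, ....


m(t3, t1) = 1->2, 2->4, 3->4, 4->3
m(t2, m(t3, t1)) = 1->4, 2->2, 3->2, 4->1

1->4, 2->2, 3->2, 4->1


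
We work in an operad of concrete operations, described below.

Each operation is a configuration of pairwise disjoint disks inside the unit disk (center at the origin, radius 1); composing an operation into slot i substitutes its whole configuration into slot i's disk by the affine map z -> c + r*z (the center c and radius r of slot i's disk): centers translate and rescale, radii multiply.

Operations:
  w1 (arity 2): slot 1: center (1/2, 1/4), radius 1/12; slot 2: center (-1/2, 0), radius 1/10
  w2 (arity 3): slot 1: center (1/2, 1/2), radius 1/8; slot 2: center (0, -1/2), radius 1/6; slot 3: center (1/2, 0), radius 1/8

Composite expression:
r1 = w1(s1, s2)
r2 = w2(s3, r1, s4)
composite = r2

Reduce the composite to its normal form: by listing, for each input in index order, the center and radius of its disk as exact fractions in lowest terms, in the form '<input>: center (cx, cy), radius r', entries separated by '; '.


s1: center (1/12, -11/24), radius 1/72; s2: center (-1/12, -1/2), radius 1/60; s3: center (1/2, 1/2), radius 1/8; s4: center (1/2, 0), radius 1/8

Affine substitution under w2: radii multiply and s-centers shift.
input s3: composing its 1 substitution step yields center (1/2, 1/2), radius 1/8
input s1: composing its 2 substitution steps yields center (1/12, -11/24), radius 1/72
input s2: composing its 2 substitution steps yields center (-1/12, -1/2), radius 1/60
input s4: composing its 1 substitution step yields center (1/2, 0), radius 1/8


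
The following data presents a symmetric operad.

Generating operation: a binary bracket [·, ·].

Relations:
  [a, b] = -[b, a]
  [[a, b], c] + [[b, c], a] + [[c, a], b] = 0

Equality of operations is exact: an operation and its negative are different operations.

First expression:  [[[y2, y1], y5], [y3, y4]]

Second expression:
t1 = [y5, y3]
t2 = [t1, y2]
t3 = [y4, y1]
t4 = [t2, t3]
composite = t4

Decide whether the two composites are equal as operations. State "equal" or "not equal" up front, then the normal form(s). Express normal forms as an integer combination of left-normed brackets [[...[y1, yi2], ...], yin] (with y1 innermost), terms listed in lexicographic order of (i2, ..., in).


not equal: they reduce to -[[[[y1, y2], y5], y3], y4] + [[[[y1, y2], y5], y4], y3] and [[[[y1, y4], y2], y3], y5] - [[[[y1, y4], y2], y5], y3] - [[[[y1, y4], y3], y5], y2] + [[[[y1, y4], y5], y3], y2]

Reducing the first expression gives -[[[[y1, y2], y5], y3], y4] + [[[[y1, y2], y5], y4], y3]
Reducing the second expression gives [[[[y1, y4], y2], y3], y5] - [[[[y1, y4], y2], y5], y3] - [[[[y1, y4], y3], y5], y2] + [[[[y1, y4], y5], y3], y2]
Distinct normal forms: not equal.


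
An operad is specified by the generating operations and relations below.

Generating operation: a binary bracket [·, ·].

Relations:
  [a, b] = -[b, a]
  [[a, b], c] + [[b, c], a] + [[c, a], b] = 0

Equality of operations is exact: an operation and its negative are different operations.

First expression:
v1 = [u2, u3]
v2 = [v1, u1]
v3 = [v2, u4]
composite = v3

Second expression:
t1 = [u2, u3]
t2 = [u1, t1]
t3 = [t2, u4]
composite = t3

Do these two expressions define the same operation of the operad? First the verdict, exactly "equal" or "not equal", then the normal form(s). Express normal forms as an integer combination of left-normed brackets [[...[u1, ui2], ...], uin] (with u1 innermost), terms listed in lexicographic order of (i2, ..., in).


not equal; first: -[[[u1, u2], u3], u4] + [[[u1, u3], u2], u4]; second: [[[u1, u2], u3], u4] - [[[u1, u3], u2], u4]

The first composite normalizes to -[[[u1, u2], u3], u4] + [[[u1, u3], u2], u4]
The second composite normalizes to [[[u1, u2], u3], u4] - [[[u1, u3], u2], u4]
No match — not equal.


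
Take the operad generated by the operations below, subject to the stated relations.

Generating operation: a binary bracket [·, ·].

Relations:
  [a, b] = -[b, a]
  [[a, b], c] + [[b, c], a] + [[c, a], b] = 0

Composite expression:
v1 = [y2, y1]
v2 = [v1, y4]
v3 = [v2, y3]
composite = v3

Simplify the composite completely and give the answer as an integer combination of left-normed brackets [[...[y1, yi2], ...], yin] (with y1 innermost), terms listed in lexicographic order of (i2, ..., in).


-[[[y1, y2], y4], y3]


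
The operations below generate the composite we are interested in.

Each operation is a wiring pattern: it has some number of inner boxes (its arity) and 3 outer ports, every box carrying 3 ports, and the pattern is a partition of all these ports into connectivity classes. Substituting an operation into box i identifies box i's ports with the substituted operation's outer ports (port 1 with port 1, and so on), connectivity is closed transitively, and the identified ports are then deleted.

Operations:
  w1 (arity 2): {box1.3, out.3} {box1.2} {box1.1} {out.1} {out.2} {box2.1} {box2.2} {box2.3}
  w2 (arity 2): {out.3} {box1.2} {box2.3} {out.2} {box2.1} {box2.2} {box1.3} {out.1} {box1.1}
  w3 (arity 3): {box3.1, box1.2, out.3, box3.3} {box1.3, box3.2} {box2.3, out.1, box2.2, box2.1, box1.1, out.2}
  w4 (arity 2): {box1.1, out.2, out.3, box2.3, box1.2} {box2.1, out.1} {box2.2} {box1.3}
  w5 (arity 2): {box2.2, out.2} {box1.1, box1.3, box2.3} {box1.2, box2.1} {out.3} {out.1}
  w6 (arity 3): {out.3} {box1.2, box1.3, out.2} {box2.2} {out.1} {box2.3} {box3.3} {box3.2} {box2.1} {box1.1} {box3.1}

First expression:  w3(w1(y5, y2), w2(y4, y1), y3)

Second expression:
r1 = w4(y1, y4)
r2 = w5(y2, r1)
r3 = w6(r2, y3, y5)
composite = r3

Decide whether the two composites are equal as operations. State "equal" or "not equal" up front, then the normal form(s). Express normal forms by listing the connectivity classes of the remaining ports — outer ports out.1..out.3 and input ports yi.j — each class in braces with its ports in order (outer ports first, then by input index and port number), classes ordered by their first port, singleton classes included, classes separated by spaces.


not equal; the first gives {out.1, out.2} {out.3, y3.1, y3.3} {y1.1} {y1.2} {y1.3} {y2.1} {y2.2} {y2.3} {y3.2, y5.3} {y4.1} {y4.2} {y4.3} {y5.1} {y5.2} and the second {out.1} {out.2, y1.1, y1.2, y2.1, y2.3, y4.3} {out.3} {y1.3} {y2.2, y4.1} {y3.1} {y3.2} {y3.3} {y4.2} {y5.1} {y5.2} {y5.3}

The first composite normalizes to {out.1, out.2} {out.3, y3.1, y3.3} {y1.1} {y1.2} {y1.3} {y2.1} {y2.2} {y2.3} {y3.2, y5.3} {y4.1} {y4.2} {y4.3} {y5.1} {y5.2}
The second composite normalizes to {out.1} {out.2, y1.1, y1.2, y2.1, y2.3, y4.3} {out.3} {y1.3} {y2.2, y4.1} {y3.1} {y3.2} {y3.3} {y4.2} {y5.1} {y5.2} {y5.3}
They disagree, so not equal.


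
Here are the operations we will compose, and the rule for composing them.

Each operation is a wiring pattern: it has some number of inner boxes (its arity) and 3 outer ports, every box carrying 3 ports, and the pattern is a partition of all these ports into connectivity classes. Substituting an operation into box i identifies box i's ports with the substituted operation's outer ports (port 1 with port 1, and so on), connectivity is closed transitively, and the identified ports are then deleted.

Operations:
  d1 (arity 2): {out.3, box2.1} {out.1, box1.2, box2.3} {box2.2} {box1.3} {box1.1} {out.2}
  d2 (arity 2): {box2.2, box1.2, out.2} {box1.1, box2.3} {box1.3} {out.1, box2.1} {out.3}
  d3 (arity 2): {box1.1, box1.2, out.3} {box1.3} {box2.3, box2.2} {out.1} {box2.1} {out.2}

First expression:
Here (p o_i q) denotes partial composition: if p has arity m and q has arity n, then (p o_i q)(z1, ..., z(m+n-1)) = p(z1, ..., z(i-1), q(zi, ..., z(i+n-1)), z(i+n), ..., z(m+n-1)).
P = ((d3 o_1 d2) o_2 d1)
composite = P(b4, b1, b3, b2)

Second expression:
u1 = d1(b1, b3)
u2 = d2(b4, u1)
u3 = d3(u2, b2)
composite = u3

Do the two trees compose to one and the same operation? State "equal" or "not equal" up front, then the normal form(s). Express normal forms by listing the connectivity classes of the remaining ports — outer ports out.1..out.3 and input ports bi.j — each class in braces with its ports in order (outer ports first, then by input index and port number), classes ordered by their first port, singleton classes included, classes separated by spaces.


equal; the common form is {out.1} {out.2} {out.3, b1.2, b3.3, b4.2} {b1.1} {b1.3} {b2.1} {b2.2, b2.3} {b3.1, b4.1} {b3.2} {b4.3}

Normal form of the first expression: {out.1} {out.2} {out.3, b1.2, b3.3, b4.2} {b1.1} {b1.3} {b2.1} {b2.2, b2.3} {b3.1, b4.1} {b3.2} {b4.3}
Normal form of the second expression: {out.1} {out.2} {out.3, b1.2, b3.3, b4.2} {b1.1} {b1.3} {b2.1} {b2.2, b2.3} {b3.1, b4.1} {b3.2} {b4.3}
The normal forms match — equal.


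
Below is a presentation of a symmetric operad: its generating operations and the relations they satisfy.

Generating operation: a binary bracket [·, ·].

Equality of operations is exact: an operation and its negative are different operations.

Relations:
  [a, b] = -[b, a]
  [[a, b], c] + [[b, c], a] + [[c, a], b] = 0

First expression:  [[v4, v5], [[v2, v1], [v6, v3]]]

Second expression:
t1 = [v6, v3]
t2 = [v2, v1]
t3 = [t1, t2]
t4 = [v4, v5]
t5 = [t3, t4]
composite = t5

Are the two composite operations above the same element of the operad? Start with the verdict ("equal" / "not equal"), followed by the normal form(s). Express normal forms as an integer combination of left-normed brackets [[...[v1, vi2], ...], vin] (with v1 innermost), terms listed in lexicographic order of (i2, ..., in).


In normal form, the first expression is -[[[[[v1, v2], v3], v6], v4], v5] + [[[[[v1, v2], v3], v6], v5], v4] + [[[[[v1, v2], v6], v3], v4], v5] - [[[[[v1, v2], v6], v3], v5], v4]
In normal form, the second expression is -[[[[[v1, v2], v3], v6], v4], v5] + [[[[[v1, v2], v3], v6], v5], v4] + [[[[[v1, v2], v6], v3], v4], v5] - [[[[[v1, v2], v6], v3], v5], v4]
Both agree, so they are equal.

equal; both compose to -[[[[[v1, v2], v3], v6], v4], v5] + [[[[[v1, v2], v3], v6], v5], v4] + [[[[[v1, v2], v6], v3], v4], v5] - [[[[[v1, v2], v6], v3], v5], v4]


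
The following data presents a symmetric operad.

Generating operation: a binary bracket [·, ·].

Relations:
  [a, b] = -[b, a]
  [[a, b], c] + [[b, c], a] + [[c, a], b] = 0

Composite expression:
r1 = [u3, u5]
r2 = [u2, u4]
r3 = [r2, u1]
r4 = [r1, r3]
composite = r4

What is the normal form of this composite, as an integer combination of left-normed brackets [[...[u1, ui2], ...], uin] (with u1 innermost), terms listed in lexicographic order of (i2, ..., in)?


In the tensor algebra, words opening u1 carry the u1-anchored form.
Composite bracket: [[u3, u5], [[u2, u4], u1]]
The bracket unfolds into 16 signed words via [a, b] = ab - ba (2^4 = 16).
Coefficients come from the u1-initial words:
  the word u1u2u4u3u5 carries sign +1 and contributes +[[[[u1, u2], u4], u3], u5]
  the word u1u2u4u5u3 carries sign -1 and contributes -[[[[u1, u2], u4], u5], u3]
  the word u1u4u2u3u5 carries sign -1 and contributes -[[[[u1, u4], u2], u3], u5]
  the word u1u4u2u5u3 carries sign +1 and contributes +[[[[u1, u4], u2], u5], u3]

[[[[u1, u2], u4], u3], u5] - [[[[u1, u2], u4], u5], u3] - [[[[u1, u4], u2], u3], u5] + [[[[u1, u4], u2], u5], u3]


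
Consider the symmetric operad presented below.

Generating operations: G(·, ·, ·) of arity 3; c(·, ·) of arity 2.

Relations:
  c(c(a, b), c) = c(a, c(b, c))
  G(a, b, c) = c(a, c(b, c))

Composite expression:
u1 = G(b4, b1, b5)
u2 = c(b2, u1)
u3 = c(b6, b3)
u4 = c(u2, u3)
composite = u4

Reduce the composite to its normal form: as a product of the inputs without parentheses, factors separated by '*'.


The c-tree's shape is irrelevant; the b-reading-order decides.
G(b4, b1, b5) spells out as b4 * b1 * b5
c(b2, G(b4, b1, b5)) spells out as b2 * b4 * b1 * b5
c(b6, b3) spells out as b6 * b3
c(c(b2, G(b4, b1, b5)), c(b6, b3)) spells out as b2 * b4 * b1 * b5 * b6 * b3

b2 * b4 * b1 * b5 * b6 * b3


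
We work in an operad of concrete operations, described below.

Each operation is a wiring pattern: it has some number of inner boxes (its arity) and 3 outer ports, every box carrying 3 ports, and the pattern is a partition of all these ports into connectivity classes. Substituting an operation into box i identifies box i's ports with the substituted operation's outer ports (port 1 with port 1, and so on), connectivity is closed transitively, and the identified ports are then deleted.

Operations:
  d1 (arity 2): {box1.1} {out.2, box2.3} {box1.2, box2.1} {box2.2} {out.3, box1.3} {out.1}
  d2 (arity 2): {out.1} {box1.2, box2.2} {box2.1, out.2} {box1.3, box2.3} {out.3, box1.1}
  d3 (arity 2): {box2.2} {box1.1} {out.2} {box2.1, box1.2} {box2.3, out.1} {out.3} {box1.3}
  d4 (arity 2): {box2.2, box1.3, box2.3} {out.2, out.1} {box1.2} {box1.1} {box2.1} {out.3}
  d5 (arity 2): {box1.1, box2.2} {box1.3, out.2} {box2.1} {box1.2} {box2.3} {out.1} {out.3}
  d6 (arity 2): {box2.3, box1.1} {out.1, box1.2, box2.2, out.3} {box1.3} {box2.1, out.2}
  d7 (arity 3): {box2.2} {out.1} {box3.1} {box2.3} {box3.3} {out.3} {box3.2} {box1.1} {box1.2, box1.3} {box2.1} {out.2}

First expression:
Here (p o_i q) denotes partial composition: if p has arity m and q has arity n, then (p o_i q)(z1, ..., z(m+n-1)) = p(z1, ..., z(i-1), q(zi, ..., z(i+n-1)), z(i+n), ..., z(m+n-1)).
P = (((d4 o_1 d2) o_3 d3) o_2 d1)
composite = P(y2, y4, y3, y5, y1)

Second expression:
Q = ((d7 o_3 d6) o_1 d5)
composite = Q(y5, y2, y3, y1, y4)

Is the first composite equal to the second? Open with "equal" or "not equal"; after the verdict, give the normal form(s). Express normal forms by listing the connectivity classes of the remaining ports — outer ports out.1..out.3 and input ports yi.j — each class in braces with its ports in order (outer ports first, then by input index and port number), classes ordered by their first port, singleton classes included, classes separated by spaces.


Reducing the first expression gives {out.1, out.2} {out.3} {y1.1, y5.2} {y1.2} {y1.3} {y2.1} {y2.2, y3.3} {y2.3, y4.3} {y3.1, y4.2} {y3.2} {y4.1} {y5.1} {y5.3}
Reducing the second expression gives {out.1} {out.2} {out.3} {y1.1, y4.3} {y1.2, y4.2} {y1.3} {y2.1} {y2.2, y5.1} {y2.3} {y3.1} {y3.2} {y3.3} {y4.1} {y5.2} {y5.3}
Distinct normal forms: not equal.

not equal; the first gives {out.1, out.2} {out.3} {y1.1, y5.2} {y1.2} {y1.3} {y2.1} {y2.2, y3.3} {y2.3, y4.3} {y3.1, y4.2} {y3.2} {y4.1} {y5.1} {y5.3} and the second {out.1} {out.2} {out.3} {y1.1, y4.3} {y1.2, y4.2} {y1.3} {y2.1} {y2.2, y5.1} {y2.3} {y3.1} {y3.2} {y3.3} {y4.1} {y5.2} {y5.3}


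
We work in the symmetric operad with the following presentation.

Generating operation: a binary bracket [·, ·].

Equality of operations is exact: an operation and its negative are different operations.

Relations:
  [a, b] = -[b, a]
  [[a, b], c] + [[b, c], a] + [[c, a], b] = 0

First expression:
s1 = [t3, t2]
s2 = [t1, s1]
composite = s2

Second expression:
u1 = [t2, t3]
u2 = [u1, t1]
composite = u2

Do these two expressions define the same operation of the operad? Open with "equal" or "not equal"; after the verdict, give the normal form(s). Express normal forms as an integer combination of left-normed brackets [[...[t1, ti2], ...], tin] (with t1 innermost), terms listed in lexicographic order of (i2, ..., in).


In normal form, the first expression is -[[t1, t2], t3] + [[t1, t3], t2]
In normal form, the second expression is -[[t1, t2], t3] + [[t1, t3], t2]
The forms coincide; equal.

equal: each reduces to -[[t1, t2], t3] + [[t1, t3], t2]


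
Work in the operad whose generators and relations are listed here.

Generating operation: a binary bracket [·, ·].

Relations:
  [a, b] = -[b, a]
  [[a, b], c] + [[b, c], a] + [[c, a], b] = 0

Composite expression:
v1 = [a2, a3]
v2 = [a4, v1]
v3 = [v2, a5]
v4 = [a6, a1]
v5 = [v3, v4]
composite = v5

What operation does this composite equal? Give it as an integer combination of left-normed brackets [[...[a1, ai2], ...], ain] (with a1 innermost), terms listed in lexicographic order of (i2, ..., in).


-[[[[[a1, a6], a2], a3], a4], a5] + [[[[[a1, a6], a3], a2], a4], a5] + [[[[[a1, a6], a4], a2], a3], a5] - [[[[[a1, a6], a4], a3], a2], a5] + [[[[[a1, a6], a5], a2], a3], a4] - [[[[[a1, a6], a5], a3], a2], a4] - [[[[[a1, a6], a5], a4], a2], a3] + [[[[[a1, a6], a5], a4], a3], a2]

Skip Jacobi rewriting: expand, keep a1-initial words, read off terms.
Composite bracket: [[[a4, [a2, a3]], a5], [a6, a1]]
Full expansion: 32 signed words from ab - ba (2^5 = 32).
Coefficients come from the a1-initial words:
  sign of a1a6a2a3a4a5 is -1, so it contributes -[[[[[a1, a6], a2], a3], a4], a5]
  sign of a1a6a3a2a4a5 is +1, so it contributes +[[[[[a1, a6], a3], a2], a4], a5]
  sign of a1a6a4a2a3a5 is +1, so it contributes +[[[[[a1, a6], a4], a2], a3], a5]
  sign of a1a6a4a3a2a5 is -1, so it contributes -[[[[[a1, a6], a4], a3], a2], a5]
  sign of a1a6a5a2a3a4 is +1, so it contributes +[[[[[a1, a6], a5], a2], a3], a4]
  sign of a1a6a5a3a2a4 is -1, so it contributes -[[[[[a1, a6], a5], a3], a2], a4]
  sign of a1a6a5a4a2a3 is -1, so it contributes -[[[[[a1, a6], a5], a4], a2], a3]
  sign of a1a6a5a4a3a2 is +1, so it contributes +[[[[[a1, a6], a5], a4], a3], a2]


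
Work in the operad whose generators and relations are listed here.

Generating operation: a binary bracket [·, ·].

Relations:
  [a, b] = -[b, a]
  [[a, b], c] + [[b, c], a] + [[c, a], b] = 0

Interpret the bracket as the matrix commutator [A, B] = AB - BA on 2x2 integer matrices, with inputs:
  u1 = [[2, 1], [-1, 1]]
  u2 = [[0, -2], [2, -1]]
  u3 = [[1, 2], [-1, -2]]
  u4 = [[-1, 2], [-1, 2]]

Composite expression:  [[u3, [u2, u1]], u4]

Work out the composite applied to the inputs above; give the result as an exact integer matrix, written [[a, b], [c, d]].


[[9, 63], [45, -9]]

[u2, u1] = [[0, 3], [3, 0]]
[u3, [u2, u1]] = [[9, 9], [-9, -9]]
[[u3, [u2, u1]], u4] = [[9, 63], [45, -9]]


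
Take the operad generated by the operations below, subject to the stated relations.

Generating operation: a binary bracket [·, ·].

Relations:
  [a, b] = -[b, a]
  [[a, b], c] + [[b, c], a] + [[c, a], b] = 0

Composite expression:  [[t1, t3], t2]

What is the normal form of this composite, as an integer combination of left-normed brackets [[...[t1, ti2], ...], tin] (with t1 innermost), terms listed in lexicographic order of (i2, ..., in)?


Left-normed coefficients sit on the t1-initial expansion words.
Composite bracket: [[t1, t3], t2]
Applying ab - ba throughout gives 4 signed words (2^2 = 4).
Collect the words opening with t1:
  sign of t1t3t2 is +1, so it contributes +[[t1, t3], t2]

[[t1, t3], t2]
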